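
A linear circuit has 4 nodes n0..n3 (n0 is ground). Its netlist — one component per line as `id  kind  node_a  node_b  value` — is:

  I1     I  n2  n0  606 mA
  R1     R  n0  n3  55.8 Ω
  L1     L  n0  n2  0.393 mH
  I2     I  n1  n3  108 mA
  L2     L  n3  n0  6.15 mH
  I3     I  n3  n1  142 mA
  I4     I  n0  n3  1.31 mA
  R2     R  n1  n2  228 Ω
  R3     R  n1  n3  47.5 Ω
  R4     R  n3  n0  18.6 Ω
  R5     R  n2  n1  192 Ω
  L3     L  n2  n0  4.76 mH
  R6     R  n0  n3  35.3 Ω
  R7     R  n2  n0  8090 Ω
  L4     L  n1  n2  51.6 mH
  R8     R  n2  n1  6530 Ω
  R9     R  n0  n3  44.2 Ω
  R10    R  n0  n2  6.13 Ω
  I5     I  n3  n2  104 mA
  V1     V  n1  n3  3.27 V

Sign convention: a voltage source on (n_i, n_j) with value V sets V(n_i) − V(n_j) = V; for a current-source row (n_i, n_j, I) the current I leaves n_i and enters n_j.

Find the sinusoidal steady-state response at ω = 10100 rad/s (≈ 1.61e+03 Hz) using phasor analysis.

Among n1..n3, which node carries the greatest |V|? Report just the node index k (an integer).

1

Apply KCL at each of the 3 non-ground nodes and solve the resulting linear system.
Node n1: branches {I2, I3, R2, R3, R5, L4, R8, V1} → V_1 = 2.203-0.1797j
Node n2: branches {I1, L1, R2, R5, L3, R7, L4, R8, R10, I5} → V_2 = -0.7740-1.263j
Node n3: branches {R1, I2, L2, I3, I4, R3, R4, R6, R9, I5, V1} → V_3 = -1.067-0.1797j
Source currents: i(V1)=-0.06594-0.004851j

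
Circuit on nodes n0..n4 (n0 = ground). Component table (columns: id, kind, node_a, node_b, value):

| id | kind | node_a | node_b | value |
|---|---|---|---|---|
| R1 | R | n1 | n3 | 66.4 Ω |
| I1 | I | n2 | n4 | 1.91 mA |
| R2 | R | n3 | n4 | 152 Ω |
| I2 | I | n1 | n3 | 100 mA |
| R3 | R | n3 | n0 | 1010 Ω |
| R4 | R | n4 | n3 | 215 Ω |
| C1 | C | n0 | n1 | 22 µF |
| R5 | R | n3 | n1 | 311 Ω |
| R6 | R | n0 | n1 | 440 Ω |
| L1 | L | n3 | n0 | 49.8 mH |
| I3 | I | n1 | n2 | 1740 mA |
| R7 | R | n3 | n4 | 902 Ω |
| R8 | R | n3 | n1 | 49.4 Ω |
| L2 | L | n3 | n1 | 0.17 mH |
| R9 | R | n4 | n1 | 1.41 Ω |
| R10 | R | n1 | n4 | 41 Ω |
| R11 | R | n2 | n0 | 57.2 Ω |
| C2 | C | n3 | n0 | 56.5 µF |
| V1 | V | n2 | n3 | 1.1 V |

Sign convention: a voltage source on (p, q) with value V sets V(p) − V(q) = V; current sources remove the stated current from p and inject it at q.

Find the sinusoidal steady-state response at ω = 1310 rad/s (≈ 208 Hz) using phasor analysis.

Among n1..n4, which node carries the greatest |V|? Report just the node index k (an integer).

2

Element admittances at ω=1310 rad/s:
  Y(R1) = 0.01506+0.000j S between n1,n3
  I1: injects 0.00191 A into n4 (from n2)
  Y(R2) = 0.006579+0.000j S between n3,n4
  I2: injects 0.1 A into n3 (from n1)
  Y(R3) = 0.0009901+0.000j S between n3,n0
  Y(R4) = 0.004651+0.000j S between n4,n3
  Y(C1) = 0.000+0.02882j S between n0,n1
  Y(R5) = 0.003215+0.000j S between n3,n1
  Y(R6) = 0.002273+0.000j S between n0,n1
  Y(L1) = 0.000-0.01533j S between n3,n0
  I3: injects 1.74 A into n2 (from n1)
  Y(R7) = 0.001109+0.000j S between n3,n4
  Y(R8) = 0.02024+0.000j S between n3,n1
  Y(L2) = 0.000-4.490j S between n3,n1
  Y(R9) = 0.7092+0.000j S between n4,n1
  Y(R10) = 0.02439+0.000j S between n1,n4
  Y(R11) = 0.01748+0.000j S between n2,n0
  Y(C2) = 0.000+0.07401j S between n3,n0
  V1: constraint V(n2)−V(n3) = 1.1
Assemble and solve the 5×5 MNA system:
  V(n1)=-0.07304-0.07124j  V(n2)=1.032+0.3385j  V(n3)=-0.06791+0.3385j  V(n4)=-0.07039-0.06447j
  i(V1)=1.720-0.005917j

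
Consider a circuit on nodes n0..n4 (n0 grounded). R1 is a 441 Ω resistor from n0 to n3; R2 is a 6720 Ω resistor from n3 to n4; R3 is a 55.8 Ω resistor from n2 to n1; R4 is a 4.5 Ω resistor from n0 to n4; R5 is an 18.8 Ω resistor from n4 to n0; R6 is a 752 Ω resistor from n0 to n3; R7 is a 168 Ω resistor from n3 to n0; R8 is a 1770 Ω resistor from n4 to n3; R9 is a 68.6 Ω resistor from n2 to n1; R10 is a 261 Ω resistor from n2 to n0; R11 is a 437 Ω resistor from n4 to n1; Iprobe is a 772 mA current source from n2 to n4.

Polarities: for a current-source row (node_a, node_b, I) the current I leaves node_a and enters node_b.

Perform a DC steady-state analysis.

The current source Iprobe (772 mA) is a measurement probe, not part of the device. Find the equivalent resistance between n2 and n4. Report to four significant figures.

Apply KCL at each of the 4 non-ground nodes and solve the resulting linear system.
Node n1: branches {R3, R9, R11} → V_1 = -120.1
Node n2: branches {R3, R9, R10, Iprobe} → V_2 = -128.7
Node n3: branches {R1, R2, R6, R7, R8} → V_3 = 0.1242
Node n4: branches {R2, R4, R5, R8, R11, Iprobe} → V_4 = 1.786

R_eq = 169.0 Ω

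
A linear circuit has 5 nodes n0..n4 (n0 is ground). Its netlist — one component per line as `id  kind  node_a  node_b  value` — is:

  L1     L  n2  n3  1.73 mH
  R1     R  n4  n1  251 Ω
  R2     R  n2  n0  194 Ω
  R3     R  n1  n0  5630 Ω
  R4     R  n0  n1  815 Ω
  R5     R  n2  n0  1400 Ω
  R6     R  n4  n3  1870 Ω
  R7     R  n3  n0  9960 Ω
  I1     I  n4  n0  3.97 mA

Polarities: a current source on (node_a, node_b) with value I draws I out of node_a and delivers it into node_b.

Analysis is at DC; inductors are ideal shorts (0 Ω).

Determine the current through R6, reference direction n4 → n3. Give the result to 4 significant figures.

-0.001274 A

MNA unknowns: 4 node voltages V₁..V_4 plus 1 source current (L1)
L1: row V2−V3=0, i_L1 at 2,3
R1: Y=0.003984 on G[4,1]
R2: Y=0.005155 on G[2,0]
R3: Y=0.0001776 on G[1,0]
R4: Y=0.001227 on G[0,1]
R5: Y=0.0007143 on G[2,0]
R6: Y=0.0005348 on G[4,3]
R7: Y=0.0001004 on G[3,0]
I1: z[4]−=0.00397, z[0]+=0.00397
solve → V1=-1.919, V2=-0.2134, V3=-0.2134, V4=-2.596
aux → i_L1=0.001253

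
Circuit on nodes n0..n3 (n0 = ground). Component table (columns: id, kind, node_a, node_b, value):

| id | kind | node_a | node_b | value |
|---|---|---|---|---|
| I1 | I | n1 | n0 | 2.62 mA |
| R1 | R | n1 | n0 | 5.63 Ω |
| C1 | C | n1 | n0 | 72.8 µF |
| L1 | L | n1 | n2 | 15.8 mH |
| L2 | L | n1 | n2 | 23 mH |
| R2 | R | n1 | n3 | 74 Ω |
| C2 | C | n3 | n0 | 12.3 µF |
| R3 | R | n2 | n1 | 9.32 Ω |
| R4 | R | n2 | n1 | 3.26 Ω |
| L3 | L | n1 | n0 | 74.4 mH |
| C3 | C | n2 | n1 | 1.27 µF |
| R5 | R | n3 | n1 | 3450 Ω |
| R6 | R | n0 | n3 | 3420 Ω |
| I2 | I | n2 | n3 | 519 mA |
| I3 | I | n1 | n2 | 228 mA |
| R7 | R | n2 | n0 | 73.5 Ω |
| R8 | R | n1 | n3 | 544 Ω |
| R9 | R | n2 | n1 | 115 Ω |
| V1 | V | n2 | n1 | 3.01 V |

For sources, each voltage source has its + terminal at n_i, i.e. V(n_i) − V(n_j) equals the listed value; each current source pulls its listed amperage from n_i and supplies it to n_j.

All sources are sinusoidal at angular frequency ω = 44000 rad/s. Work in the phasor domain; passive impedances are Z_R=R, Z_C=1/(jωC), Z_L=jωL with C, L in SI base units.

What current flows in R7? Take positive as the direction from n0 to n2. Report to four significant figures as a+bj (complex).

-0.04074-0.002374j A

Element admittances at ω=44000 rad/s:
  I1: injects 0.00262 A into n0 (from n1)
  Y(R1) = 0.1776+0.000j S between n1,n0
  Y(C1) = 0.000+3.203j S between n1,n0
  Y(L1) = 0.000-0.001438j S between n1,n2
  Y(L2) = 0.000-0.0009881j S between n1,n2
  Y(R2) = 0.01351+0.000j S between n1,n3
  Y(C2) = 0.000+0.5412j S between n3,n0
  Y(R3) = 0.1073+0.000j S between n2,n1
  Y(R4) = 0.3067+0.000j S between n2,n1
  Y(L3) = 0.000-0.0003055j S between n1,n0
  Y(C3) = 0.000+0.05588j S between n2,n1
  Y(R5) = 0.0002899+0.000j S between n3,n1
  Y(R6) = 0.0002924+0.000j S between n0,n3
  I2: injects 0.519 A into n3 (from n2)
  I3: injects 0.228 A into n2 (from n1)
  Y(R7) = 0.01361+0.000j S between n2,n0
  Y(R8) = 0.001838+0.000j S between n1,n3
  Y(R9) = 0.008696+0.000j S between n2,n1
  V1: constraint V(n2)−V(n1) = 3.01
Assemble and solve the 4×4 MNA system:
  V(n1)=-0.01594+0.1745j  V(n2)=2.994+0.1745j  V(n3)=0.03323-0.9575j
  i(V1)=-1.604-0.1633j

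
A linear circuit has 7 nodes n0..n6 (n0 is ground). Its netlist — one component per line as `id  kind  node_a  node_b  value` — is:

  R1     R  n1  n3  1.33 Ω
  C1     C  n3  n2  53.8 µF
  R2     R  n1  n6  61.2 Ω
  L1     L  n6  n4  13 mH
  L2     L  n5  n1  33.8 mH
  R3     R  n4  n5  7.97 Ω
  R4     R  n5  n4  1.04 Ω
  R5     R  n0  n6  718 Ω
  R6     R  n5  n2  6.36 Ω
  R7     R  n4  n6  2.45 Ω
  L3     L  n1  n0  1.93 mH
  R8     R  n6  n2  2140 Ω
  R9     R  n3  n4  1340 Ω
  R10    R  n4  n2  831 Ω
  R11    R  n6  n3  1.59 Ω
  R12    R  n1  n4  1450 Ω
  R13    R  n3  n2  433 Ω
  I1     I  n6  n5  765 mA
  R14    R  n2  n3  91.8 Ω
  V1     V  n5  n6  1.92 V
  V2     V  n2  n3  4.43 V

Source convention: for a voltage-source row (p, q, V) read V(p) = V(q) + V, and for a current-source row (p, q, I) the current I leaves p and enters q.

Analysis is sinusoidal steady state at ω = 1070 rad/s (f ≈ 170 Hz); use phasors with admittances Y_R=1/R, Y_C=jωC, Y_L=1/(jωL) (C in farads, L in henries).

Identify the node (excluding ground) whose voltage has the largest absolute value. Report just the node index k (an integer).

MNA unknowns: 6 node voltages V₁..V_6 plus 2 source currents (V1, V2)
R1: Y=0.7519+0.000j on G[1,3]
C1: Y=0.000+0.05757j on G[3,2]
R2: Y=0.01634+0.000j on G[1,6]
L1: Y=0.000-0.07189j on G[6,4]
L2: Y=0.000-0.02765j on G[5,1]
R3: Y=0.1255+0.000j on G[4,5]
R4: Y=0.9615+0.000j on G[5,4]
R5: Y=0.001393+0.000j on G[0,6]
R6: Y=0.1572+0.000j on G[5,2]
R7: Y=0.4082+0.000j on G[4,6]
L3: Y=0.000-0.4842j on G[1,0]
R8: Y=0.0004673+0.000j on G[6,2]
R9: Y=0.0007463+0.000j on G[3,4]
R10: Y=0.001203+0.000j on G[4,2]
R11: Y=0.6289+0.000j on G[6,3]
R12: Y=0.0006897+0.000j on G[1,4]
R13: Y=0.002309+0.000j on G[3,2]
I1: z[6]−=0.765, z[5]+=0.765
R14: Y=0.01089+0.000j on G[2,3]
V1: row V5−V6=1.92, i_V1 at 5,6
V2: row V2−V3=4.43, i_V2 at 2,3
solve → V1=0.0004665-0.001352j, V2=4.412+0.08246j, V3=-0.01833+0.08246j, V4=1.863+0.2289j, V5=2.390+0.1622j, V6=0.4701+0.1622j
aux → i_V1=0.5054+0.1260j, i_V2=-0.3812-0.2423j

2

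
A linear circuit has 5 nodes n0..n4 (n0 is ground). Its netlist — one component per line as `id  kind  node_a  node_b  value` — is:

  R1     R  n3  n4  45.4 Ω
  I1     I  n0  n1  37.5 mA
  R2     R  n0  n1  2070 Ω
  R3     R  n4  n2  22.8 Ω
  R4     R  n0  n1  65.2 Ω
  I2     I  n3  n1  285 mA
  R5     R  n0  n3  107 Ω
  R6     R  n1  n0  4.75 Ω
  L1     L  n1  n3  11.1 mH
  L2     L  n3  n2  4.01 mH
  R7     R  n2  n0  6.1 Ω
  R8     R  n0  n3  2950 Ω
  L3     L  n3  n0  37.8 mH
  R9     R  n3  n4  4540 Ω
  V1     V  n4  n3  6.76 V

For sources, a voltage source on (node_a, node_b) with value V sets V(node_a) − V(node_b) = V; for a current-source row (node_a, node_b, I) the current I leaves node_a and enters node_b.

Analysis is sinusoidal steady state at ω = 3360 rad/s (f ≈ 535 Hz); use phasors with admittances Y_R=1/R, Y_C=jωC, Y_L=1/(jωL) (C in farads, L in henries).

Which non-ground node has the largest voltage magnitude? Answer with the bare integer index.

4

Element admittances at ω=3360 rad/s:
  Y(R1) = 0.02203+0.000j S between n3,n4
  I1: injects 0.0375 A into n1 (from n0)
  Y(R2) = 0.0004831+0.000j S between n0,n1
  Y(R3) = 0.04386+0.000j S between n4,n2
  Y(R4) = 0.01534+0.000j S between n0,n1
  I2: injects 0.285 A into n1 (from n3)
  Y(R5) = 0.009346+0.000j S between n0,n3
  Y(R6) = 0.2105+0.000j S between n1,n0
  Y(L1) = 0.000-0.02681j S between n1,n3
  Y(L2) = 0.000-0.07422j S between n3,n2
  Y(R7) = 0.1639+0.000j S between n2,n0
  Y(R8) = 0.0003390+0.000j S between n0,n3
  Y(L3) = 0.000-0.007874j S between n3,n0
  Y(R9) = 0.0002203+0.000j S between n3,n4
  V1: constraint V(n4)−V(n3) = 6.76
Assemble and solve the 5×5 MNA system:
  V(n1)=0.8373+0.3713j  V(n2)=-0.5712-0.3520j  V(n3)=-2.297-4.588j  V(n4)=4.463-4.588j
  i(V1)=-0.3712+0.1858j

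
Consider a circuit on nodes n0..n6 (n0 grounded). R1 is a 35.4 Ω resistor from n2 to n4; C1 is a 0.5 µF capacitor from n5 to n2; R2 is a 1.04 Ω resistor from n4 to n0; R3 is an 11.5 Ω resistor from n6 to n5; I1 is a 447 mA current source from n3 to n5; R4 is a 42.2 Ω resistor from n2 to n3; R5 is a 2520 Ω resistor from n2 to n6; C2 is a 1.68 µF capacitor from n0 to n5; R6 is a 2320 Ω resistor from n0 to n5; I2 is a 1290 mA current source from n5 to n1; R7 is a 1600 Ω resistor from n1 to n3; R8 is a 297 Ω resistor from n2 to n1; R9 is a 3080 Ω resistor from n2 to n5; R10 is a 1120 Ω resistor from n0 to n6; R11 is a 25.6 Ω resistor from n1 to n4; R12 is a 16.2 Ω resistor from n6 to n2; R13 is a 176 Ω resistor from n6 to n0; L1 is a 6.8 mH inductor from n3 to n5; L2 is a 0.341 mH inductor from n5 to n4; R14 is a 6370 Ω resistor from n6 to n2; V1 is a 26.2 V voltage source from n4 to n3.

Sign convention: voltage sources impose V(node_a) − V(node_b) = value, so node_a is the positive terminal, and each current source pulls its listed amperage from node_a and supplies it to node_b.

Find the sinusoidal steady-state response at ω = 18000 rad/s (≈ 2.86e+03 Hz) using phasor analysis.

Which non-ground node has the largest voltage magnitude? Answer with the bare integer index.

1

MNA unknowns: 6 node voltages V₁..V_6 plus 1 source current (V1)
R1: Y=0.02825+0.000j on G[2,4]
C1: Y=0.000+0.009000j on G[5,2]
R2: Y=0.9615+0.000j on G[4,0]
R3: Y=0.08696+0.000j on G[6,5]
I1: z[3]−=0.447, z[5]+=0.447
R4: Y=0.02370+0.000j on G[2,3]
R5: Y=0.0003968+0.000j on G[2,6]
C2: Y=0.000+0.03024j on G[0,5]
R6: Y=0.0004310+0.000j on G[0,5]
I2: z[5]−=1.29, z[1]+=1.29
R7: Y=0.0006250+0.000j on G[1,3]
R8: Y=0.003367+0.000j on G[2,1]
R9: Y=0.0003247+0.000j on G[2,5]
R10: Y=0.0008929+0.000j on G[0,6]
R11: Y=0.03906+0.000j on G[1,4]
R12: Y=0.06173+0.000j on G[6,2]
R13: Y=0.005682+0.000j on G[6,0]
L1: Y=0.000-0.008170j on G[3,5]
L2: Y=0.000-0.1629j on G[5,4]
R14: Y=0.0001570+0.000j on G[6,2]
V1: row V4−V3=26.2, i_V1 at 4,3
solve → V1=28.91-0.05544j, V2=-6.371-2.202j, V3=-26.39+0.1267j, V4=-0.1876+0.1267j, V5=-2.900-6.912j, V6=-4.165-4.738j
aux → i_V1=-0.004391+0.2472j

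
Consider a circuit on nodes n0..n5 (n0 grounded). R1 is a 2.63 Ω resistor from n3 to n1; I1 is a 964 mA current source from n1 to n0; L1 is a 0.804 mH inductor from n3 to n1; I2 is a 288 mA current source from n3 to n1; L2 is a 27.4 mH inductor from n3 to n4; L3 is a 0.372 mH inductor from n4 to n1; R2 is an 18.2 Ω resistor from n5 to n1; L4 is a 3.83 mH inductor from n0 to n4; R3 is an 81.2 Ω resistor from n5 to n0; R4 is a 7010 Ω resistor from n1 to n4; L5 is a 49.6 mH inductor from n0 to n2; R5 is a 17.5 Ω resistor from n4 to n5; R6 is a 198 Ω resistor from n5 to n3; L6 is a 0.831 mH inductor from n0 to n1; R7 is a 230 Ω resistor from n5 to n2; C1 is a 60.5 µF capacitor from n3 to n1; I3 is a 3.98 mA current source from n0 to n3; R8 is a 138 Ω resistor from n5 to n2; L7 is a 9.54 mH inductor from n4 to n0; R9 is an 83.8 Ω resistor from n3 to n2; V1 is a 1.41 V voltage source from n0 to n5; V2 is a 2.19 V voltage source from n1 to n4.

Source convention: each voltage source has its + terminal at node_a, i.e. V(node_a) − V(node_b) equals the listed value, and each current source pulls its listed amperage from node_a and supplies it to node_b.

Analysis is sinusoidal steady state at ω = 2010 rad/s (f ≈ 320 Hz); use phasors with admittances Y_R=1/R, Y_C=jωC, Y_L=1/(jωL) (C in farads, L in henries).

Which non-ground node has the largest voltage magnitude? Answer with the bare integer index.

4

Apply KCL at each of the 5 non-ground nodes and solve the resulting linear system.
Node n1: branches {R1, I1, L1, I2, L3, R2, R4, L6, C1, V2} → V_1 = 0.2990-1.328j
Node n2: branches {L5, R7, R8, R9} → V_2 = -0.3059-0.9647j
Node n3: branches {R1, L1, I2, L2, R6, C1, I3, R9} → V_3 = -0.04416-1.645j
Node n4: branches {L2, L3, L4, R4, R5, L7, V2} → V_4 = -1.891-1.328j
Node n5: branches {R2, R3, R5, R6, R7, R8, V1} → V_5 = -1.410+0.000j
Source currents: i(V1)=-0.1035+0.1683j, i(V2)=-0.2637+3.231j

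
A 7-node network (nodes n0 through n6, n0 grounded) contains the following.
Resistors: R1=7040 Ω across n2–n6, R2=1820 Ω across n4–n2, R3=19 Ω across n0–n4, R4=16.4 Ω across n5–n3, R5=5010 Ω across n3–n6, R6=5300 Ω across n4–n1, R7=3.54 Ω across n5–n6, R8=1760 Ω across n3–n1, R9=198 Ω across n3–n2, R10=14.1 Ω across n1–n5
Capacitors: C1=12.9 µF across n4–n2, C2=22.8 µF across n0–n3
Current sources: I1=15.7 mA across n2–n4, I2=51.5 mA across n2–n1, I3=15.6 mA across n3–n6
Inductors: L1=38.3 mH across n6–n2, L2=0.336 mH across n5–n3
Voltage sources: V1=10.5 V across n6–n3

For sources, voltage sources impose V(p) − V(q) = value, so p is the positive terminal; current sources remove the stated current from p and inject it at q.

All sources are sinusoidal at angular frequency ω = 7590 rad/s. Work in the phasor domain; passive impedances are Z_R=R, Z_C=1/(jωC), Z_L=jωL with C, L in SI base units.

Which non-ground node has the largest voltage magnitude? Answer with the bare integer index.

6

MNA unknowns: 6 node voltages V₁..V_6 plus 1 source current (V1)
R1: Y=0.0001420+0.000j on G[2,6]
R2: Y=0.0005495+0.000j on G[4,2]
R3: Y=0.05263+0.000j on G[0,4]
C1: Y=0.000+0.09791j on G[4,2]
R4: Y=0.06098+0.000j on G[5,3]
I1: z[2]−=0.0157, z[4]+=0.0157
R5: Y=0.0001996+0.000j on G[3,6]
C2: Y=0.000+0.1731j on G[0,3]
R6: Y=0.0001887+0.000j on G[4,1]
R7: Y=0.2825+0.000j on G[5,6]
R8: Y=0.0005682+0.000j on G[3,1]
R9: Y=0.005051+0.000j on G[3,2]
R10: Y=0.07092+0.000j on G[1,5]
I2: z[2]−=0.0515, z[1]+=0.0515
L1: Y=0.000-0.003440j on G[6,2]
I3: z[3]−=0.0156, z[6]+=0.0156
L2: Y=0.000-0.3921j on G[5,3]
V1: row V6−V3=10.5, i_V1 at 6,3
solve → V1=4.724+4.057j, V2=-1.218-0.1763j, V3=0.2343-0.2407j, V4=-0.7913-0.7702j, V5=4.049+4.105j, V6=10.73-0.2407j
aux → i_V1=-1.877+1.269j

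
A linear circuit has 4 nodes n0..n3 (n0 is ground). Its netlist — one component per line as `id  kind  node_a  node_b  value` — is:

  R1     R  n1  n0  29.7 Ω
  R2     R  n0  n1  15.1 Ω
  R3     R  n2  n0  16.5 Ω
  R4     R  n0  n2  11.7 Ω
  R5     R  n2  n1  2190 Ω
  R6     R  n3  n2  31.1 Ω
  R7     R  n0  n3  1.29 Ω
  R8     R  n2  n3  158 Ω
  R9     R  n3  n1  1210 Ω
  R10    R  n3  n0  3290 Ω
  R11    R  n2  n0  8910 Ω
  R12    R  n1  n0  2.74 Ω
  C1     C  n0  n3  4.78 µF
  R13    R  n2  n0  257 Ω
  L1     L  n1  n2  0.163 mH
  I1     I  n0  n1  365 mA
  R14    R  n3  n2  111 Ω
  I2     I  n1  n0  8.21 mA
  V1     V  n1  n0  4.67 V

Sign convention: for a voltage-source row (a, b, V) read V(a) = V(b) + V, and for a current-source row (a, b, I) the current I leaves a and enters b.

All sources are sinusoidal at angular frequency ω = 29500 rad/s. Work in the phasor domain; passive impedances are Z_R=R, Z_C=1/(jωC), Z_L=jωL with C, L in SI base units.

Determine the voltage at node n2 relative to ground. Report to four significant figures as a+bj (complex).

MNA unknowns: 3 node voltages V₁..V_3 plus 1 source current (V1)
R1: Y=0.03367+0.000j on G[1,0]
R2: Y=0.06623+0.000j on G[0,1]
R3: Y=0.06061+0.000j on G[2,0]
R4: Y=0.08547+0.000j on G[0,2]
R5: Y=0.0004566+0.000j on G[2,1]
R6: Y=0.03215+0.000j on G[3,2]
R7: Y=0.7752+0.000j on G[0,3]
R8: Y=0.006329+0.000j on G[2,3]
R9: Y=0.0008264+0.000j on G[3,1]
R10: Y=0.0003040+0.000j on G[3,0]
R11: Y=0.0001122+0.000j on G[2,0]
R12: Y=0.3650+0.000j on G[1,0]
C1: Y=0.000+0.1410j on G[0,3]
R13: Y=0.003891+0.000j on G[2,0]
L1: Y=0.000-0.2080j on G[1,2]
I1: z[0]−=0.365, z[1]+=0.365
R14: Y=0.009009+0.000j on G[3,2]
I2: z[1]−=0.00821, z[0]+=0.00821
V1: row V1−V0=4.67, i_V1 at 1,0
solve → V1=4.670+0.000j, V2=2.487-2.330j, V3=0.1215-0.1551j
aux → i_V1=-2.303+0.4528j

2.487-2.330j V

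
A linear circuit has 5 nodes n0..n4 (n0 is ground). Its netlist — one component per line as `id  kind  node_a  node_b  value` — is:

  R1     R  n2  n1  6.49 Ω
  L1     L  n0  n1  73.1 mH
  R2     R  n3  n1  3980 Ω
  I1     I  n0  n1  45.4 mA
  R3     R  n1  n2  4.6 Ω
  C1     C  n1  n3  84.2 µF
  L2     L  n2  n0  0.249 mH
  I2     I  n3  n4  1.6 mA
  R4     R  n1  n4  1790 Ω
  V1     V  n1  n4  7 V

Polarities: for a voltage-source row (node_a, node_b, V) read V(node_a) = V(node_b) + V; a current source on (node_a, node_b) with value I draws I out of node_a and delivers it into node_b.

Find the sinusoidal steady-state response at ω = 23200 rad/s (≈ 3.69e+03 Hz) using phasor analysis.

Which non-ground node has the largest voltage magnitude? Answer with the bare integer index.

Element admittances at ω=23200 rad/s:
  Y(R1) = 0.1541+0.000j S between n2,n1
  Y(L1) = 0.000-0.0005897j S between n0,n1
  Y(R2) = 0.0002513+0.000j S between n3,n1
  I1: injects 0.0454 A into n1 (from n0)
  Y(R3) = 0.2174+0.000j S between n1,n2
  Y(C1) = 0.000+1.953j S between n1,n3
  Y(L2) = 0.000-0.1731j S between n2,n0
  I2: injects 0.0016 A into n4 (from n3)
  Y(R4) = 0.0005587+0.000j S between n1,n4
  V1: constraint V(n1)−V(n4) = 7
Assemble and solve the 5×5 MNA system:
  V(n1)=0.1214+0.2616j  V(n2)=-0.0004135+0.2614j  V(n3)=0.1214+0.2624j  V(n4)=-6.879+0.2616j
  i(V1)=-0.005511+0.000j

4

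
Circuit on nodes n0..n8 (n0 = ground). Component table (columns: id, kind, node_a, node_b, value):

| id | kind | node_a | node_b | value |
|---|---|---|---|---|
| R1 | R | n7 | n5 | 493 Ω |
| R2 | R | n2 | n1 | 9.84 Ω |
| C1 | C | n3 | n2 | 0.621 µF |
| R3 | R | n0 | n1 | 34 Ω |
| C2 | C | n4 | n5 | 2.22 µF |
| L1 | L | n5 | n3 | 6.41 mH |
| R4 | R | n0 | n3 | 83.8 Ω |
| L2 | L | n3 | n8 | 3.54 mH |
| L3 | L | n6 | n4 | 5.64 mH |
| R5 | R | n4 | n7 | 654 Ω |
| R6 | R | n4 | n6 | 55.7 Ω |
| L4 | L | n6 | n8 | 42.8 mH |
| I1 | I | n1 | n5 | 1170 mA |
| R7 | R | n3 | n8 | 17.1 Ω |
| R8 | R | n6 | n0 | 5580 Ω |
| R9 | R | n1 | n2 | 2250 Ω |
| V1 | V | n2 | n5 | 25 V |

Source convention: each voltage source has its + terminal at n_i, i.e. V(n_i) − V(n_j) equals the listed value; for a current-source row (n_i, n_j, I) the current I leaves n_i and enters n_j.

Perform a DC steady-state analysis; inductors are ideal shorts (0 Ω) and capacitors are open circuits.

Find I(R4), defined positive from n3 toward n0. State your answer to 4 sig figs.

MNA unknowns: 8 node voltages V₁..V_8 plus 5 source currents (L1, L2, L3, L4, V1)
R1: Y=0.002028 on G[7,5]
R2: Y=0.1016 on G[2,1]
C1: Y=0.000 on G[3,2]
R3: Y=0.02941 on G[0,1]
C2: Y=0.000 on G[4,5]
L1: row V5−V3=0, i_L1 at 5,3
R4: Y=0.01193 on G[0,3]
L2: row V3−V8=0, i_L2 at 3,8
L3: row V6−V4=0, i_L3 at 6,4
R5: Y=0.001529 on G[4,7]
R6: Y=0.01795 on G[4,6]
L4: row V6−V8=0, i_L4 at 6,8
I1: z[1]−=1.17, z[5]+=1.17
R7: Y=0.05848 on G[3,8]
R8: Y=0.0001792 on G[6,0]
R9: Y=0.0004444 on G[1,2]
V1: row V2−V5=25, i_V1 at 2,5
solve → V1=3.643, V2=16.15, V3=-8.845, V4=-8.845, V5=-8.845, V6=-8.845, V7=-8.845, V8=-8.845
aux → i_L1=-0.1071, i_L2=-0.001585, i_L3=0.000, i_L4=0.001585, i_V1=-1.277

-0.1056 A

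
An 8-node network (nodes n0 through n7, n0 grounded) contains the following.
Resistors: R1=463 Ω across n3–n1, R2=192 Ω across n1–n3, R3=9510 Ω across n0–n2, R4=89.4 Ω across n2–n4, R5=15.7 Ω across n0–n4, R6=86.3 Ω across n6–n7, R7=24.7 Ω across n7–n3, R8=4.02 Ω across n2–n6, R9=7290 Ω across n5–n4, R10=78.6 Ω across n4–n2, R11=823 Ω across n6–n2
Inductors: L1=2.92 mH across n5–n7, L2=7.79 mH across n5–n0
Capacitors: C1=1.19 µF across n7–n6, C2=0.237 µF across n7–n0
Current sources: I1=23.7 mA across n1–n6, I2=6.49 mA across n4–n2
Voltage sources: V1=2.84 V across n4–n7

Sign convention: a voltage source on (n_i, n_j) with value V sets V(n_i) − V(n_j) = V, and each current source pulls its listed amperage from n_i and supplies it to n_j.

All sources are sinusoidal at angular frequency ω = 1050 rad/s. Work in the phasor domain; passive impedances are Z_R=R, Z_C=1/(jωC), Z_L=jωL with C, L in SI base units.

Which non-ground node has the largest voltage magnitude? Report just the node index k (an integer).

Apply KCL at each of the 7 non-ground nodes and solve the resulting linear system.
Node n1: branches {R1, I1, R2} → V_1 = -4.771-1.347j
Node n2: branches {R3, I2, R4, R8, R10, R11} → V_2 = 1.796-1.436j
Node n3: branches {R1, R2, R7} → V_3 = -1.555-1.347j
Node n4: branches {I2, R4, R5, R9, R10, V1} → V_4 = 1.871-1.347j
Node n5: branches {L1, R9, L2} → V_5 = -0.7049-0.9789j
Node n6: branches {C1, I1, R6, R8, R11} → V_6 = 1.764-1.445j
Node n7: branches {L1, C1, R6, R7, C2, V1} → V_7 = -0.9693-1.347j
Source currents: i(V1)=-0.1278+0.08371j

1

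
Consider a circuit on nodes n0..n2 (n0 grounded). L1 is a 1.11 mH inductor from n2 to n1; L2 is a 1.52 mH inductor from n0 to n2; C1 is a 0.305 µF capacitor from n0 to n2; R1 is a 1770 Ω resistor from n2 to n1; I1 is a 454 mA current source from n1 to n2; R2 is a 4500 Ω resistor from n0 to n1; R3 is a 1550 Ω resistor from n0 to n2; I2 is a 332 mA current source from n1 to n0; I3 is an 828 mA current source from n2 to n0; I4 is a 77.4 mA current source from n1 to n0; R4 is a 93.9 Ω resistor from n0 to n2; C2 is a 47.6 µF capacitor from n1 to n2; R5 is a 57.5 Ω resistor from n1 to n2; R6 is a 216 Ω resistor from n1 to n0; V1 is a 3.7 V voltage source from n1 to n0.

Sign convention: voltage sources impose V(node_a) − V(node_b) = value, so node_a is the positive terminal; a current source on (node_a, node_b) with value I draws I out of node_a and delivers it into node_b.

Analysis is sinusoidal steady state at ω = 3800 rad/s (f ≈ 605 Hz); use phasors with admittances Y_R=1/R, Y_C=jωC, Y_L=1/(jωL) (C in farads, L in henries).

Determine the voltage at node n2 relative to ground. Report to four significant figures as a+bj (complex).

Element admittances at ω=3800 rad/s:
  Y(L1) = 0.000-0.2371j S between n2,n1
  Y(L2) = 0.000-0.1731j S between n0,n2
  Y(C1) = 0.000+0.001159j S between n0,n2
  Y(R1) = 0.0005650+0.000j S between n2,n1
  I1: injects 0.454 A into n2 (from n1)
  Y(R2) = 0.0002222+0.000j S between n0,n1
  Y(R3) = 0.0006452+0.000j S between n0,n2
  I2: injects 0.332 A into n0 (from n1)
  I3: injects 0.828 A into n0 (from n2)
  I4: injects 0.0774 A into n0 (from n1)
  Y(R4) = 0.01065+0.000j S between n0,n2
  Y(C2) = 0.000+0.1809j S between n1,n2
  Y(R5) = 0.01739+0.000j S between n1,n2
  Y(R6) = 0.004630+0.000j S between n1,n0
  V1: constraint V(n1)−V(n0) = 3.7
Assemble and solve the 3×3 MNA system:
  V(n1)=3.700+0.000j  V(n2)=0.7266-1.441j
  i(V1)=-1.016+0.1412j

0.7266-1.441j V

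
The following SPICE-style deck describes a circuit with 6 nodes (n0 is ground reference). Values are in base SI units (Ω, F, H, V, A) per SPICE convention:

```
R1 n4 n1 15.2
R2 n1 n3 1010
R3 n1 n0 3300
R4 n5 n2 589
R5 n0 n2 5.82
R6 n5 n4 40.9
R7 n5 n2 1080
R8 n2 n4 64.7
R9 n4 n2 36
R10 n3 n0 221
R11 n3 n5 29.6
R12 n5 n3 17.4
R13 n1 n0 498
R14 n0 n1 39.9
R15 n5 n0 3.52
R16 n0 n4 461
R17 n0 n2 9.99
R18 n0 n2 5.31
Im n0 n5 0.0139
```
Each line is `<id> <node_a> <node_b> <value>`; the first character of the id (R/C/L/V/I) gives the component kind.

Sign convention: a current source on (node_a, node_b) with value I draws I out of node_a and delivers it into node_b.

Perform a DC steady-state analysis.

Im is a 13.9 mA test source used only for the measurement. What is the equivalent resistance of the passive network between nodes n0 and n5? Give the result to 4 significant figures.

R_eq = 3.237 Ω

Element admittances at DC:
  Y(R1) = 0.06579 S between n4,n1
  Y(R2) = 0.0009901 S between n1,n3
  Y(R3) = 0.0003030 S between n1,n0
  Y(R4) = 0.001698 S between n5,n2
  Y(R5) = 0.1718 S between n0,n2
  Y(R6) = 0.02445 S between n5,n4
  Y(R7) = 0.0009259 S between n5,n2
  Y(R8) = 0.01546 S between n2,n4
  Y(R9) = 0.02778 S between n4,n2
  Y(R10) = 0.004525 S between n3,n0
  Y(R11) = 0.03378 S between n3,n5
  Y(R12) = 0.05747 S between n5,n3
  Y(R13) = 0.002008 S between n1,n0
  Y(R14) = 0.02506 S between n0,n1
  Y(R15) = 0.2841 S between n5,n0
  Y(R16) = 0.002169 S between n0,n4
  Y(R17) = 0.1001 S between n0,n2
  Y(R18) = 0.1883 S between n0,n2
  Im: injects 0.0139 A into n5 (from n0)
Assemble and solve the 5×5 MNA system:
  V(n1)=0.009710  V(n2)=0.001366  V(n3)=0.04254  V(n4)=0.01326  V(n5)=0.04500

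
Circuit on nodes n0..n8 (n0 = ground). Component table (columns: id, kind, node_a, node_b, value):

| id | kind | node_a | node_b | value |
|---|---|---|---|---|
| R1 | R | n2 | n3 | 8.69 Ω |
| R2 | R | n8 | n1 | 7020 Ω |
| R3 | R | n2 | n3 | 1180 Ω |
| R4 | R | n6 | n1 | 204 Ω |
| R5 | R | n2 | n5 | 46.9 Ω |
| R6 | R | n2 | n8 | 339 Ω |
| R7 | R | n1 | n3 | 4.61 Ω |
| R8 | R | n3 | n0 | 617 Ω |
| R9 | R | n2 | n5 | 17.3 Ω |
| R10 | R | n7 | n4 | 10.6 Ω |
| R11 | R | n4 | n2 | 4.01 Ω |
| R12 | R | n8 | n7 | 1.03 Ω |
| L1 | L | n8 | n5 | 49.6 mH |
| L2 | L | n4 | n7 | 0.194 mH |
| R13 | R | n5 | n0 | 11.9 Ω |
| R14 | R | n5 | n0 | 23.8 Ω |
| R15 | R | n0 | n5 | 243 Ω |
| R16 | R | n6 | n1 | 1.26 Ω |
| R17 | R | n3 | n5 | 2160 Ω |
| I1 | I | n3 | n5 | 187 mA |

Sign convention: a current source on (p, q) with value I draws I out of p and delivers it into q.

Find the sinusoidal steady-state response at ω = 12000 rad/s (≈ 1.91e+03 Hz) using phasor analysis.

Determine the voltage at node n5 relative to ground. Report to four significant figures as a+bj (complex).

0.04681+0.0005644j V

Element admittances at ω=12000 rad/s:
  Y(R1) = 0.1151+0.000j S between n2,n3
  Y(R2) = 0.0001425+0.000j S between n8,n1
  Y(R3) = 0.0008475+0.000j S between n2,n3
  Y(R4) = 0.004902+0.000j S between n6,n1
  Y(R5) = 0.02132+0.000j S between n2,n5
  Y(R6) = 0.002950+0.000j S between n2,n8
  Y(R7) = 0.2169+0.000j S between n1,n3
  Y(R8) = 0.001621+0.000j S between n3,n0
  Y(R9) = 0.05780+0.000j S between n2,n5
  Y(R10) = 0.09434+0.000j S between n7,n4
  Y(R11) = 0.2494+0.000j S between n4,n2
  Y(R12) = 0.9709+0.000j S between n8,n7
  Y(L1) = 0.000-0.001680j S between n8,n5
  Y(L2) = 0.000-0.4296j S between n4,n7
  Y(R13) = 0.08403+0.000j S between n5,n0
  Y(R14) = 0.04202+0.000j S between n5,n0
  Y(R15) = 0.004115+0.000j S between n0,n5
  Y(R16) = 0.7937+0.000j S between n6,n1
  Y(R17) = 0.0004630+0.000j S between n3,n5
  I1: injects 0.187 A into n5 (from n3)
Assemble and solve the 8×8 MNA system:
  V(n1)=-3.758-0.04535j  V(n2)=-2.216-0.04612j  V(n3)=-3.759-0.04533j  V(n4)=-2.216-0.06106j  V(n5)=0.04681+0.0005644j  V(n6)=-3.758-0.04535j  V(n7)=-2.208-0.06316j  V(n8)=-2.208-0.06700j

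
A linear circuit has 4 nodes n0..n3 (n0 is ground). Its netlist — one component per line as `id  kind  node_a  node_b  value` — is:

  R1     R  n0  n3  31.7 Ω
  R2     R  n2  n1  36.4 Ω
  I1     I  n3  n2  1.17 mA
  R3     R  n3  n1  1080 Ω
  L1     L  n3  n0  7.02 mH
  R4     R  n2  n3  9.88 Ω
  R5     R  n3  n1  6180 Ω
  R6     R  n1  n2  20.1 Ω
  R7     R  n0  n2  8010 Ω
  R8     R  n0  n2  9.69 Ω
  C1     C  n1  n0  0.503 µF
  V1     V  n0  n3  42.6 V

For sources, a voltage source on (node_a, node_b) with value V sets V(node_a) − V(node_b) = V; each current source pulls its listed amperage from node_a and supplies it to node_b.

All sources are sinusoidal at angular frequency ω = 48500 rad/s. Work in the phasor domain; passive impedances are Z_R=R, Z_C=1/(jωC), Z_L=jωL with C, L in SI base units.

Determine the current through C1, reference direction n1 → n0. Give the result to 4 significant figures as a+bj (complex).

MNA unknowns: 3 node voltages V₁..V_3 plus 1 source current (V1)
R1: Y=0.03155+0.000j on G[0,3]
R2: Y=0.02747+0.000j on G[2,1]
I1: z[3]−=0.00117, z[2]+=0.00117
R3: Y=0.0009259+0.000j on G[3,1]
L1: Y=0.000-0.002937j on G[3,0]
R4: Y=0.1012+0.000j on G[2,3]
R5: Y=0.0001618+0.000j on G[3,1]
R6: Y=0.04975+0.000j on G[1,2]
R7: Y=0.0001248+0.000j on G[0,2]
R8: Y=0.1032+0.000j on G[0,2]
C1: Y=0.000+0.02440j on G[1,0]
V1: row V0−V3=42.6, i_V1 at 0,3
solve → V1=-18.17+7.758j, V2=-20.28+2.126j, V3=-42.60+0.000j
aux → i_V1=-3.628-0.09852j

-0.1893-0.4433j A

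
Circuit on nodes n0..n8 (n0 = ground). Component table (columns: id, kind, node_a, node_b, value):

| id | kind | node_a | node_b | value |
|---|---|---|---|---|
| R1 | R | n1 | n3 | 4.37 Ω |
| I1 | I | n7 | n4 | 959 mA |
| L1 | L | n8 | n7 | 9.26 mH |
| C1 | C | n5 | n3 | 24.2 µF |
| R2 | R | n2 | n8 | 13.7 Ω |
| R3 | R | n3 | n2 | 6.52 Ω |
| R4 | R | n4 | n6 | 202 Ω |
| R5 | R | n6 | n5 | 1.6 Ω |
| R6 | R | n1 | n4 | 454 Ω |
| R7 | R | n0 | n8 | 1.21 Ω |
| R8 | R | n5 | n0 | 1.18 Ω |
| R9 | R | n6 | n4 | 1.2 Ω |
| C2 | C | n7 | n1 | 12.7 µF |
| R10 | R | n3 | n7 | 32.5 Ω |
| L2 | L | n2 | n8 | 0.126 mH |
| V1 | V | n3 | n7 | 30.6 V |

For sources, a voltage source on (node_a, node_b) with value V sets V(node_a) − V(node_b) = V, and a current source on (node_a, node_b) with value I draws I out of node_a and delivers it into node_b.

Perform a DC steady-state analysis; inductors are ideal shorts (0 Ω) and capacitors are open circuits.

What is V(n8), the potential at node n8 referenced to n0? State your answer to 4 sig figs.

Apply KCL at each of the 8 non-ground nodes and solve the resulting linear system.
Node n1: branches {R1, R6, C2} → V_1 = 29.13
Node n2: branches {R2, R3, L2} → V_2 = -1.227
Node n3: branches {R1, C1, R3, R10, V1} → V_3 = 29.37
Node n4: branches {I1, R4, R6, R9} → V_4 = 4.030
Node n5: branches {C1, R5, R8} → V_5 = 1.197
Node n6: branches {R4, R5, R9} → V_6 = 2.820
Node n7: branches {I1, L1, C2, R10, V1} → V_7 = -1.227
Node n8: branches {L1, R2, R7, L2} → V_8 = -1.227
Source currents: i(L1)=5.708, i(L2)=4.693, i(V1)=-5.690

-1.227 V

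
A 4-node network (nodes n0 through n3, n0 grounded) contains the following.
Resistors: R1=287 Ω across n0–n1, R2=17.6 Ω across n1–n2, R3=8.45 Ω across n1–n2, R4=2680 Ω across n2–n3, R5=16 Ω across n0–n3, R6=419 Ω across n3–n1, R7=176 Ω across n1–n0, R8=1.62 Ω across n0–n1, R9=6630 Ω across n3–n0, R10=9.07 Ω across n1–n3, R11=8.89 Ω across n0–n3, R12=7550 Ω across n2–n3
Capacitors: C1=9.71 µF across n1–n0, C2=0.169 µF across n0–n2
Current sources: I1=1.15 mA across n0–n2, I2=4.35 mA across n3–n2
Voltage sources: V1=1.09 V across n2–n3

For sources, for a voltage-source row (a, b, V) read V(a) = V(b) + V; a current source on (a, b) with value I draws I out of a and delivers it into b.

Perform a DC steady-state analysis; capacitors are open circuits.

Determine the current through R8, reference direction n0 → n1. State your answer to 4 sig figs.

-0.06123 A

MNA unknowns: 3 node voltages V₁..V_3 plus 1 source current (V1)
R1: Y=0.003484 on G[0,1]
C1: Y=0.000 on G[1,0]
I1: z[0]−=0.00115, z[2]+=0.00115
R2: Y=0.05682 on G[1,2]
C2: Y=0.000 on G[0,2]
R3: Y=0.1183 on G[1,2]
R4: Y=0.0003731 on G[2,3]
R5: Y=0.06250 on G[0,3]
R6: Y=0.002387 on G[3,1]
R7: Y=0.005682 on G[1,0]
R8: Y=0.6173 on G[0,1]
R9: Y=0.0001508 on G[3,0]
R10: Y=0.1103 on G[1,3]
R11: Y=0.1125 on G[0,3]
I2: z[3]−=0.00435, z[2]+=0.00435
R12: Y=0.0001325 on G[2,3]
V1: row V2−V3=1.09, i_V1 at 2,3
solve → V1=0.09920, V2=0.7417, V3=-0.3483
aux → i_V1=-0.1076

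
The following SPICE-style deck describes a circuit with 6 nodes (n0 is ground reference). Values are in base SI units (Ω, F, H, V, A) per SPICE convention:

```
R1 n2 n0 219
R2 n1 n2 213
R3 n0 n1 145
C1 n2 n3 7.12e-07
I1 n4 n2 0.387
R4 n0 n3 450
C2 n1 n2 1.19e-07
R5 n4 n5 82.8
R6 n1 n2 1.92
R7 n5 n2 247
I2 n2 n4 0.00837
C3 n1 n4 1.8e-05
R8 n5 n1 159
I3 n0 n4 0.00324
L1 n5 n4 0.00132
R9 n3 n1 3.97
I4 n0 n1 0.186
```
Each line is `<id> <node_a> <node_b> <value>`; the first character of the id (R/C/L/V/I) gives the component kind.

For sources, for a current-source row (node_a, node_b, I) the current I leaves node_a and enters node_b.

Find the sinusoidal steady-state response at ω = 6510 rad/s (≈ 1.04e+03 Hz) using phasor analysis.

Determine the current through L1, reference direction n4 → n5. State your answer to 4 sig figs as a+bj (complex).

0.001001+0.03265j A

Apply KCL at each of the 5 non-ground nodes and solve the resulting linear system.
Node n1: branches {R2, R3, C2, R6, C3, R8, R9, I4} → V_1 = 13.65-0.007823j
Node n2: branches {R1, R2, C1, I1, C2, R6, R7, I2} → V_2 = 14.24+0.009271j
Node n3: branches {C1, R4, R9} → V_3 = 13.53+0.005227j
Node n4: branches {I1, R5, I2, C3, I3, L1} → V_4 = 13.37+3.175j
Node n5: branches {R5, R7, R8, L1} → V_5 = 13.65+3.167j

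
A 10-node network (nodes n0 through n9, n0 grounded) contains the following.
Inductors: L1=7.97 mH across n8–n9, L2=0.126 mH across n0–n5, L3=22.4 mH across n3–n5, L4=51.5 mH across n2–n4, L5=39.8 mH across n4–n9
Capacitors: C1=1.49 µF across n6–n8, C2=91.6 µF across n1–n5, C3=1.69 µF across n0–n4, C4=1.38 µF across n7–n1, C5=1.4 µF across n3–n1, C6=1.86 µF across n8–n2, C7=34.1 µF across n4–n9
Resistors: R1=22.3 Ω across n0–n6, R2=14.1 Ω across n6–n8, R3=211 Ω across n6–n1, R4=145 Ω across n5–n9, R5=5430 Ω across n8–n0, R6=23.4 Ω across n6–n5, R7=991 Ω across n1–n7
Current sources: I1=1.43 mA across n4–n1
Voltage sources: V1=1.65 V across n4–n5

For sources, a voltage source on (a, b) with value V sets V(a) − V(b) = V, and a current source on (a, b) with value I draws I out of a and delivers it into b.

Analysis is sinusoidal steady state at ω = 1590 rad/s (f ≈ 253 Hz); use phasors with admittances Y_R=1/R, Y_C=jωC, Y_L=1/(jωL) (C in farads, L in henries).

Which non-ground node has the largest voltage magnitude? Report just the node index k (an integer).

MNA unknowns: 9 node voltages V₁..V_9 plus 1 source current (V1)
L1: Y=0.000-0.07891j on G[8,9]
C1: Y=0.000+0.002369j on G[6,8]
R1: Y=0.04484+0.000j on G[0,6]
L2: Y=0.000-4.992j on G[0,5]
R2: Y=0.07092+0.000j on G[6,8]
R3: Y=0.004739+0.000j on G[6,1]
R4: Y=0.006897+0.000j on G[5,9]
L3: Y=0.000-0.02808j on G[3,5]
L4: Y=0.000-0.01221j on G[2,4]
I1: z[4]−=0.00143, z[1]+=0.00143
C2: Y=0.000+0.1456j on G[1,5]
C3: Y=0.000+0.002687j on G[0,4]
C4: Y=0.000+0.002194j on G[7,1]
R5: Y=0.0001842+0.000j on G[8,0]
C5: Y=0.000+0.002226j on G[3,1]
C6: Y=0.000+0.002957j on G[8,2]
C7: Y=0.000+0.05422j on G[4,9]
R6: Y=0.04274+0.000j on G[6,5]
L5: Y=0.000-0.01580j on G[4,9]
R7: Y=0.001009+0.000j on G[1,7]
V1: row V4−V5=1.65, i_V1 at 4,5
solve → V1=0.01415-0.02852j, V2=1.833-0.2216j, V3=0.002709-0.002178j, V4=1.654-0.004266j, V5=0.003617-0.004266j, V6=0.4701+0.3007j, V7=0.01415-0.02852j, V8=1.091+0.6759j, V9=0.7619+1.192j
aux → i_V1=-0.05005-0.04090j

2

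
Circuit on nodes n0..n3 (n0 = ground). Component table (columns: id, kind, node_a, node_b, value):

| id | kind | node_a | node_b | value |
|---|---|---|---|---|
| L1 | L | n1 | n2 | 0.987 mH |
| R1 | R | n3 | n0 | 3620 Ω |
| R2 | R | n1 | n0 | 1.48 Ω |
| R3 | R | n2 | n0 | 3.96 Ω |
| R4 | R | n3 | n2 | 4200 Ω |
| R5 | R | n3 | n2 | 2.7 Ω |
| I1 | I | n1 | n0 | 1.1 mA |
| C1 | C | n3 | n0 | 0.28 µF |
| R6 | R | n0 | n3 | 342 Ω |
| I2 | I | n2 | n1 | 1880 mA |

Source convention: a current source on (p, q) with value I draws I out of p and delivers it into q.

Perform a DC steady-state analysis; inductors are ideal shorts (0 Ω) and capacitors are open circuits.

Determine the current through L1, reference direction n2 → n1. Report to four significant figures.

-1.880 A

MNA unknowns: 3 node voltages V₁..V_3 plus 1 source current (L1)
L1: row V1−V2=0, i_L1 at 1,2
R1: Y=0.0002762 on G[3,0]
R2: Y=0.6757 on G[1,0]
R3: Y=0.2525 on G[2,0]
R4: Y=0.0002381 on G[3,2]
R5: Y=0.3704 on G[3,2]
I1: z[1]−=0.0011, z[0]+=0.0011
C1: Y=0.000 on G[3,0]
R6: Y=0.002924 on G[0,3]
I2: z[2]−=1.88, z[1]+=1.88
solve → V1=-0.001181, V2=-0.001181, V3=-0.001171
aux → i_L1=1.880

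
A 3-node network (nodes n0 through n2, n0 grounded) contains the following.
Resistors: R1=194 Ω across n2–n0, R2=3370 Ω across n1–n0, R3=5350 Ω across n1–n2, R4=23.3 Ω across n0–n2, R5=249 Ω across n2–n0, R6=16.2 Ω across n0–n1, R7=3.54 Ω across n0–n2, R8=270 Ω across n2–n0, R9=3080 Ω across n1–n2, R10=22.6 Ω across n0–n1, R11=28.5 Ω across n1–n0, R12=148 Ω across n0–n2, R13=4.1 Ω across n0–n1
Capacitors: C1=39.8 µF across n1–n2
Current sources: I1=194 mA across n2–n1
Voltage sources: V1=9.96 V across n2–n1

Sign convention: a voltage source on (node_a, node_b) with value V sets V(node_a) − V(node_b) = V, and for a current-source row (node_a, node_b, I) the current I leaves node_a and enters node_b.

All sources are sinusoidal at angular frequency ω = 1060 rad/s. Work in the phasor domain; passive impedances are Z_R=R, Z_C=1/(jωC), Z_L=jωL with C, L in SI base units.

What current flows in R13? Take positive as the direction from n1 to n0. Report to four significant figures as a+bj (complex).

Apply KCL at each of the 2 non-ground nodes and solve the resulting linear system.
Node n1: branches {C1, R2, R3, I1, R6, R9, R10, R11, R13, V1} → V_1 = -4.706+0.000j
Node n2: branches {R1, C1, R3, R4, I1, R5, R7, R8, R9, R12, V1} → V_2 = 5.254+0.000j
Source currents: i(V1)=-2.012-0.4202j

-1.148+0.000j A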